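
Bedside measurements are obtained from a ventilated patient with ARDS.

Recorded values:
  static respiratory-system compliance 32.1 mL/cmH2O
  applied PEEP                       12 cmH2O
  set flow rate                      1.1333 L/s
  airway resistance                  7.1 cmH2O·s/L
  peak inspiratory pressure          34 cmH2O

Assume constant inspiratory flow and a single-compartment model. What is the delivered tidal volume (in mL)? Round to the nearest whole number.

Equation of motion (constant flow): PIP = Vt/C + R·V̇ + PEEP.
Vt/C = PIP − R·V̇ − PEEP = 34 − 8.046 − 12 = 13.954 cmH2O.
Vt = C × 13.954 = 32.1 × 13.954 = 447.92 mL.

448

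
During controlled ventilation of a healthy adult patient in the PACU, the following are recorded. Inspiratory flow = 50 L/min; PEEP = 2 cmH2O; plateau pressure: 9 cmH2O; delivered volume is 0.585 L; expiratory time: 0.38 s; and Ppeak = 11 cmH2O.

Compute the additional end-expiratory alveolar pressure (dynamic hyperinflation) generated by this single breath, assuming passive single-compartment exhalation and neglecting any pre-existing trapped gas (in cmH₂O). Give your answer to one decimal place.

Flow: 50 L/min ÷ 60 = 0.8333 L/s.
R = (PIP − Pplat)/V̇ = (11 − 9) / 0.8333 = 2.0/0.8333 = 2.4 cmH2O·s/L.
C = Vt/(Pplat − PEEP) = 585.0 / (9 − 2) = 585.0/7.0 = 83.571 mL/cmH2O.
τ = R × C = 2.4 × 0.08357 L/cmH2O = 0.2006 s.
Fraction remaining = e^(−Te/τ) = e^(−0.38/0.2006) = 0.1504; trapped volume = 585.0 × 0.1504 = 87.984 mL.
Additional alveolar pressure from trapping ≈ V_trapped / C = 87.984 / 83.571 = 1.053 cmH2O.

1.1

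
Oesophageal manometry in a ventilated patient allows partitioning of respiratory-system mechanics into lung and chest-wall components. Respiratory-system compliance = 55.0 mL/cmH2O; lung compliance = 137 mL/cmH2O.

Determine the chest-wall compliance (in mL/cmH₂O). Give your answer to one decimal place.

91.9

1/Ccw = 1/Crs − 1/CL.
1/Ccw = 1/55.0 − 1/137 = 0.01088.
Ccw = 91.912 mL/cmH2O.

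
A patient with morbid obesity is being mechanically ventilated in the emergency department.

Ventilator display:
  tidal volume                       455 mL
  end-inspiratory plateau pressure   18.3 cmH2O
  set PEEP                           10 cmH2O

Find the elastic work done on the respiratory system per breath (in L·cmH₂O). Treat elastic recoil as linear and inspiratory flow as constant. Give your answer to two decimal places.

1.89

Elastic work ≈ ½ × (Pplat − PEEP) × Vt = 0.5 × (18.3 − 10) × 0.455 L = 0.5 × 8.3 × 0.455 = 1.888 L·cmH2O.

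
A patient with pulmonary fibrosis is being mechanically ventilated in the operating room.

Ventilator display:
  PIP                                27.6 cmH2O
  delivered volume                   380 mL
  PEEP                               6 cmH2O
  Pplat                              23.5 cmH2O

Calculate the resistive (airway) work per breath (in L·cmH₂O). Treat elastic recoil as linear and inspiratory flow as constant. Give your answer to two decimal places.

With constant inspiratory flow the resistive pressure is constant at PIP − Pplat = 27.6 − 23.5 = 4.1 cmH2O, so resistive work = 4.1 × 0.380 = 1.558 L·cmH2O.

1.56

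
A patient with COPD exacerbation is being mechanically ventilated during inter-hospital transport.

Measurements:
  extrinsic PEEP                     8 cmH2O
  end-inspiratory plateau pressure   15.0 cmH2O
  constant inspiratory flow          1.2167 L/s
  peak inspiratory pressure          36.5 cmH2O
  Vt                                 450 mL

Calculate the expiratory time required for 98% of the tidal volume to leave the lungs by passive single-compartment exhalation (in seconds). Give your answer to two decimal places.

4.44

R = (PIP − Pplat)/V̇ = (36.5 − 15.0) / 1.2167 = 21.5/1.2167 = 17.671 cmH2O·s/L.
C = Vt/(Pplat − PEEP) = 450.0 / (15.0 − 8) = 450.0/7.0 = 64.286 mL/cmH2O.
τ = R × C = 17.671 × 0.06429 L/cmH2O = 1.136 s.
t = −τ·ln(1 − 0.98) = −1.136·ln(0.02) = 4.444 s.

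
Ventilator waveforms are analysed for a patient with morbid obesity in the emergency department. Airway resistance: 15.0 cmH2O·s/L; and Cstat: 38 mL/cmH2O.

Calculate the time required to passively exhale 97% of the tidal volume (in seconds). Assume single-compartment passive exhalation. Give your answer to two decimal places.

2.00

τ = R × C = 15.0 × 38 mL/cmH2O = 15.0 × 0.038 L/cmH2O = 0.57 s.
Exhaled fraction f = 1 − e^(−t/τ) → t = −τ·ln(1 − f) = −0.57·ln(0.03) = 1.999 s.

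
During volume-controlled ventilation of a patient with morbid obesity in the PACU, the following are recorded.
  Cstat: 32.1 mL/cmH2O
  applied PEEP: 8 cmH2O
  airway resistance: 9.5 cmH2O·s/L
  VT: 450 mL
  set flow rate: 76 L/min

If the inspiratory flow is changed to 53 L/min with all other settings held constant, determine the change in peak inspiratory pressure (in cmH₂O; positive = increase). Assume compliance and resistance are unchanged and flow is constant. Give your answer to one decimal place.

-3.6

Flow: 76 L/min ÷ 60 = 1.2667 L/s.
New flow: 53 L/min ÷ 60 = 0.8833 L/s.
PIP = Vt/C + R·V̇ + PEEP (constant-flow equation of motion).
Only the resistive term changes: ΔPIP = R × ΔV̇ = 9.5 × (0.8833 − 1.2667) = 9.5 × -0.3834 = -3.642 cmH2O.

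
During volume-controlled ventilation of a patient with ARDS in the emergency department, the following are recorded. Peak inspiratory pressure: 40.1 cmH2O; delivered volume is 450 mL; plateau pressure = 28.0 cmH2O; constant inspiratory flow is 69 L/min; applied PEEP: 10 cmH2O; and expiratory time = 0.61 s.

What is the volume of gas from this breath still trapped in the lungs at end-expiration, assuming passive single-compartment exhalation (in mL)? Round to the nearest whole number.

44

Flow: 69 L/min ÷ 60 = 1.15 L/s.
R = (PIP − Pplat)/V̇ = (40.1 − 28.0) / 1.15 = 12.1/1.15 = 10.522 cmH2O·s/L.
C = Vt/(Pplat − PEEP) = 450.0 / (28.0 − 10) = 450.0/18.0 = 25.0 mL/cmH2O.
τ = R × C = 10.522 × 0.025 L/cmH2O = 0.2631 s.
Fraction remaining = e^(−Te/τ) = e^(−0.61/0.2631) = 0.09842.
Trapped volume = 450.0 × 0.09842 = 44.289 mL.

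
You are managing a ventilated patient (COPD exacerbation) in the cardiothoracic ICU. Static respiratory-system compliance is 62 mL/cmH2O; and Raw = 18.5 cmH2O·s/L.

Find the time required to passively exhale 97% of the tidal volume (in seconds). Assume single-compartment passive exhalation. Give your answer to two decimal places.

τ = R × C = 18.5 × 62 mL/cmH2O = 18.5 × 0.062 L/cmH2O = 1.147 s.
Exhaled fraction f = 1 − e^(−t/τ) → t = −τ·ln(1 − f) = −1.147·ln(0.03) = 4.022 s.

4.02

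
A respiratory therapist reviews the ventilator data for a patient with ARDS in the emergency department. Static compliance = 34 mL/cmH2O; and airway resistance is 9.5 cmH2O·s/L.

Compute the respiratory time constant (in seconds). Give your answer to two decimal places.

0.32

τ = R × C = 9.5 × 34 mL/cmH2O = 9.5 × 0.034 L/cmH2O = 0.323 s.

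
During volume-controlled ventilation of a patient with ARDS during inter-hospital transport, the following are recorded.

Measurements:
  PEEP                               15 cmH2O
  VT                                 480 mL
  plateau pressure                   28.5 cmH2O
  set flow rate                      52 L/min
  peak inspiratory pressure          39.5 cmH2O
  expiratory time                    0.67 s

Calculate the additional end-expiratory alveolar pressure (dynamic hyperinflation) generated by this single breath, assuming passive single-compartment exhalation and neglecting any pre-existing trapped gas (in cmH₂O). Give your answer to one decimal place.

3.1

Flow: 52 L/min ÷ 60 = 0.8667 L/s.
R = (PIP − Pplat)/V̇ = (39.5 − 28.5) / 0.8667 = 11.0/0.8667 = 12.692 cmH2O·s/L.
C = Vt/(Pplat − PEEP) = 480.0 / (28.5 − 15) = 480.0/13.5 = 35.556 mL/cmH2O.
τ = R × C = 12.692 × 0.03556 L/cmH2O = 0.4513 s.
Fraction remaining = e^(−Te/τ) = e^(−0.67/0.4513) = 0.2266; trapped volume = 480.0 × 0.2266 = 108.77 mL.
Additional alveolar pressure from trapping ≈ V_trapped / C = 108.77 / 35.556 = 3.059 cmH2O.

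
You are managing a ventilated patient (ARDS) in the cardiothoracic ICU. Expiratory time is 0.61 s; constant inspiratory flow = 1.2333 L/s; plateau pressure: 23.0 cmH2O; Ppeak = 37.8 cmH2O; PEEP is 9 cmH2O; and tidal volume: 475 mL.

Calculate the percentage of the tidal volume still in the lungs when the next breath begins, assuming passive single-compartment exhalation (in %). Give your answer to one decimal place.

R = (PIP − Pplat)/V̇ = (37.8 − 23.0) / 1.2333 = 14.8/1.2333 = 12.0 cmH2O·s/L.
C = Vt/(Pplat − PEEP) = 475.0 / (23.0 − 9) = 475.0/14.0 = 33.929 mL/cmH2O.
τ = R × C = 12.0 × 0.03393 L/cmH2O = 0.4072 s.
Fraction remaining at end-expiration = e^(−Te/τ) = e^(−0.61/0.4072) = 0.2236 → 22.36%.

22.4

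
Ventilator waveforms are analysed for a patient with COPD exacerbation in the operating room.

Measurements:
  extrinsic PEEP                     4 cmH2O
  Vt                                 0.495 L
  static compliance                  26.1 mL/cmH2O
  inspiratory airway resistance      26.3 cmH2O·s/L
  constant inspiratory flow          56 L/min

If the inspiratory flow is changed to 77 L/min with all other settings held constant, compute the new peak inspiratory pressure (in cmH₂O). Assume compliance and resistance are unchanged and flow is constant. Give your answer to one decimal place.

Flow: 56 L/min ÷ 60 = 0.9333 L/s.
New flow: 77 L/min ÷ 60 = 1.2833 L/s.
PIP = Vt/C + R·V̇ + PEEP (constant-flow equation of motion).
Only the resistive term changes: ΔPIP = R × ΔV̇ = 26.3 × (1.2833 − 0.9333) = 26.3 × 0.35 = 9.205 cmH2O.
Original PIP = 495/26.1 + 26.3×0.9333 + 4 = 47.511 cmH2O; new PIP = 47.511 + (9.205) = 56.716 cmH2O.

56.7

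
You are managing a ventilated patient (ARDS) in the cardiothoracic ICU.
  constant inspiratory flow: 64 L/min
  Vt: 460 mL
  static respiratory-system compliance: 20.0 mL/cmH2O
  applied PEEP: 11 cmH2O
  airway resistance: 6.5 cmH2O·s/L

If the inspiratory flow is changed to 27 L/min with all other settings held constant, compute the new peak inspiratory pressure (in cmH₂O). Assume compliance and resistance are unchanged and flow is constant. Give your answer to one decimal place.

Flow: 64 L/min ÷ 60 = 1.0667 L/s.
New flow: 27 L/min ÷ 60 = 0.45 L/s.
PIP = Vt/C + R·V̇ + PEEP (constant-flow equation of motion).
Only the resistive term changes: ΔPIP = R × ΔV̇ = 6.5 × (0.45 − 1.0667) = 6.5 × -0.6167 = -4.009 cmH2O.
Original PIP = 460/20.0 + 6.5×1.0667 + 11 = 40.934 cmH2O; new PIP = 40.934 + (-4.009) = 36.925 cmH2O.

36.9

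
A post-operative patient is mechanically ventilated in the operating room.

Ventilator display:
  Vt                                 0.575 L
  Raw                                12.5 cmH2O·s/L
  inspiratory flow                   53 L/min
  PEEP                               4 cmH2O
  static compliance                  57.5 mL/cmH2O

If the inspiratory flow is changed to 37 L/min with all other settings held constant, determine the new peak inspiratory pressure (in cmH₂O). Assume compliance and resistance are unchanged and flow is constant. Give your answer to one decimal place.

21.7

Flow: 53 L/min ÷ 60 = 0.8833 L/s.
New flow: 37 L/min ÷ 60 = 0.6167 L/s.
PIP = Vt/C + R·V̇ + PEEP (constant-flow equation of motion).
Only the resistive term changes: ΔPIP = R × ΔV̇ = 12.5 × (0.6167 − 0.8833) = 12.5 × -0.2666 = -3.333 cmH2O.
Original PIP = 575/57.5 + 12.5×0.8833 + 4 = 25.041 cmH2O; new PIP = 25.041 + (-3.333) = 21.708 cmH2O.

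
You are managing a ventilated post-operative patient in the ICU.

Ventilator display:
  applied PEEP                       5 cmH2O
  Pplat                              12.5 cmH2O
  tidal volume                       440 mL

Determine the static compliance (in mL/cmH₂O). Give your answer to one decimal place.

Cstat = Vt / (Pplat − PEEP) = 440 / (12.5 − 5) = 440 / 7.5 = 58.667 mL/cmH2O.

58.7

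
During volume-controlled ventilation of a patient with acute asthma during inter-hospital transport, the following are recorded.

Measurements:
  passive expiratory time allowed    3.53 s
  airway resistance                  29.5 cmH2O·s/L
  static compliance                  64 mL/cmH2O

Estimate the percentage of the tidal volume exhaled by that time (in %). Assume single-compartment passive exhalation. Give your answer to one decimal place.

τ = R × C = 29.5 × 64 mL/cmH2O = 29.5 × 0.064 L/cmH2O = 1.888 s.
Passive exhalation: V(t)/V₀ = e^(−t/τ) = e^(−3.53/1.888) = 0.1542.
Fraction exhaled = 1 − 0.1542 = 0.8458 → 84.58%.

84.6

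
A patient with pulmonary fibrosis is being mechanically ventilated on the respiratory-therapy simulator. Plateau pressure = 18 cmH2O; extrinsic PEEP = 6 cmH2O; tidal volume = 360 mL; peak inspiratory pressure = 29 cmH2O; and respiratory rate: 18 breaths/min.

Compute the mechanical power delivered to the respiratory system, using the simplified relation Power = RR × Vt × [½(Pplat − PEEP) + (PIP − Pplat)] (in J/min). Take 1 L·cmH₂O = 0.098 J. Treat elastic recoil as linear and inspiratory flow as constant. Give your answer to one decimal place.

Per-breath work = Vt × [½(Pplat−PEEP) + (PIP−Pplat)] = 0.360 × [0.5×12.0 + 11.0] = 0.360 × 17.0 = 6.12 L·cmH2O.
Power = 18 × 6.12 = 110.16 L·cmH2O/min.
× 0.098 J/(L·cmH2O) → 10.796 J/min.

10.8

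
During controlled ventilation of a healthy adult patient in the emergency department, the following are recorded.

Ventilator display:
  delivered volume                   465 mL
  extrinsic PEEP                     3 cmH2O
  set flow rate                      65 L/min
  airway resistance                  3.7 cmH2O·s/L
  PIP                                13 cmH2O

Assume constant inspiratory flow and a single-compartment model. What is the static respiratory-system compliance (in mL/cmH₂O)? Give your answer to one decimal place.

77.6

Flow: 65 L/min ÷ 60 = 1.0833 L/s.
Equation of motion (constant flow): PIP = Vt/C + R·V̇ + PEEP.
Vt/C = PIP − R·V̇ − PEEP = 13 − 3.7×1.0833 − 3 = 13 − 4.008 − 3 = 5.992 cmH2O.
C = Vt / 5.992 = 465 / 5.992 = 77.603 mL/cmH2O.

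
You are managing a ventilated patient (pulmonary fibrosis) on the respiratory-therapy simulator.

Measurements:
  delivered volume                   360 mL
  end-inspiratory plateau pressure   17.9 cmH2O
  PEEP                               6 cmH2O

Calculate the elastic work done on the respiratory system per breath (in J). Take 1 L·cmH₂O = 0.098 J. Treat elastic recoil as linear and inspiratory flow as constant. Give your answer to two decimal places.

0.21

Elastic work ≈ ½ × (Pplat − PEEP) × Vt = 0.5 × (17.9 − 6) × 0.360 L = 0.5 × 11.9 × 0.360 = 2.142 L·cmH2O.
× 0.098 J/(L·cmH2O) → 0.2099 J.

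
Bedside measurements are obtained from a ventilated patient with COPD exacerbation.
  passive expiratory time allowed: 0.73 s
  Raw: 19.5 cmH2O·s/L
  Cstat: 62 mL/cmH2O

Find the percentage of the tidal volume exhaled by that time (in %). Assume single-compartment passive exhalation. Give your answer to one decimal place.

45.3

τ = R × C = 19.5 × 62 mL/cmH2O = 19.5 × 0.062 L/cmH2O = 1.209 s.
Passive exhalation: V(t)/V₀ = e^(−t/τ) = e^(−0.73/1.209) = 0.5467.
Fraction exhaled = 1 − 0.5467 = 0.4533 → 45.33%.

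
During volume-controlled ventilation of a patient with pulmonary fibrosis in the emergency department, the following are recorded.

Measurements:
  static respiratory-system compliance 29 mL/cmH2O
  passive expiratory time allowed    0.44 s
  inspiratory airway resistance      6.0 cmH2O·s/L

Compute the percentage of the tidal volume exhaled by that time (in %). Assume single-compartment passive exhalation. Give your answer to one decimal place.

92.0

τ = R × C = 6.0 × 29 mL/cmH2O = 6.0 × 0.029 L/cmH2O = 0.174 s.
Passive exhalation: V(t)/V₀ = e^(−t/τ) = e^(−0.44/0.174) = 0.07976.
Fraction exhaled = 1 − 0.07976 = 0.9202 → 92.02%.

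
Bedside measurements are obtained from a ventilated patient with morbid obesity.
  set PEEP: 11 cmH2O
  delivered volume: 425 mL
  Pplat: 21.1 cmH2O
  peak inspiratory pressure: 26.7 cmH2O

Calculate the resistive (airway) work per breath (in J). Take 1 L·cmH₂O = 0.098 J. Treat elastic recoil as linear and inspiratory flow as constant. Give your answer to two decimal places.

0.23

With constant inspiratory flow the resistive pressure is constant at PIP − Pplat = 26.7 − 21.1 = 5.6 cmH2O, so resistive work = 5.6 × 0.425 = 2.38 L·cmH2O.
× 0.098 J/(L·cmH2O) → 0.2332 J.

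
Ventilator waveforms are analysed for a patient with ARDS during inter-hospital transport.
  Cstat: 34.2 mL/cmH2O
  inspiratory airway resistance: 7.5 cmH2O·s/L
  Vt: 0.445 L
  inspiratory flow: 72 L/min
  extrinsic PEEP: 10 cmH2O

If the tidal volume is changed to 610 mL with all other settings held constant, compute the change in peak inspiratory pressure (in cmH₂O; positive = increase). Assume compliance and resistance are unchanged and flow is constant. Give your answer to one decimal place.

4.8

PIP = Vt/C + R·V̇ + PEEP (constant-flow equation of motion).
Only the elastic term changes: ΔPIP = ΔVt / C = (610 − 445) / 34.2 = 4.825 cmH2O.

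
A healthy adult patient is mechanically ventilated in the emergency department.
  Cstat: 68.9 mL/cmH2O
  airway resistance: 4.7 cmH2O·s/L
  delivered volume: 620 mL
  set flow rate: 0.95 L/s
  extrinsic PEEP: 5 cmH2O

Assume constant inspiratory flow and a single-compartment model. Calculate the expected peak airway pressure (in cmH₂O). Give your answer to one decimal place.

Equation of motion (constant flow): PIP = Vt/C + R·V̇ + PEEP.
PIP = 620/68.9 + 4.7×0.95 + 5 = 8.999 + 4.465 + 5 = 18.464 cmH2O.

18.5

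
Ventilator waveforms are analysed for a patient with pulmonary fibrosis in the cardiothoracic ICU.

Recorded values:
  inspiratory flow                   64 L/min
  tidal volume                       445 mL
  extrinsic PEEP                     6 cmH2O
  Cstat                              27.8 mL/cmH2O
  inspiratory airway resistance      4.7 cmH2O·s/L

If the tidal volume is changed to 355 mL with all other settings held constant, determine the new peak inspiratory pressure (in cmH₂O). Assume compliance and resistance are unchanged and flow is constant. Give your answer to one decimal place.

23.8

Flow: 64 L/min ÷ 60 = 1.0667 L/s.
PIP = Vt/C + R·V̇ + PEEP (constant-flow equation of motion).
Only the elastic term changes: ΔPIP = ΔVt / C = (355 − 445) / 27.8 = -3.237 cmH2O.
Original PIP = 445/27.8 + 4.7×1.0667 + 6 = 27.021 cmH2O; new PIP = 27.021 + (-3.237) = 23.784 cmH2O.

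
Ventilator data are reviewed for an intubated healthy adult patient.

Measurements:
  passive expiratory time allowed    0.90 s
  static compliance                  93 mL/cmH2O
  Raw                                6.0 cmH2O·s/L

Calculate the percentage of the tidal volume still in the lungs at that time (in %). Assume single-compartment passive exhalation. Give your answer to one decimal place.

19.9

τ = R × C = 6.0 × 93 mL/cmH2O = 6.0 × 0.093 L/cmH2O = 0.558 s.
Passive exhalation: V(t)/V₀ = e^(−t/τ) = e^(−0.90/0.558) = 0.1993.
Fraction remaining = 0.1993 → 19.93%.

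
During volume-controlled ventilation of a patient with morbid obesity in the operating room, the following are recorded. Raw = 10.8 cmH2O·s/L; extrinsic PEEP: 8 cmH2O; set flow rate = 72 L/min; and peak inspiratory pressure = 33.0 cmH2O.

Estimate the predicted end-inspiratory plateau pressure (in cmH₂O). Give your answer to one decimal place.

Flow: 72 L/min ÷ 60 = 1.2 L/s.
Pplat = PIP − Raw × flow = 33.0 − 10.8 × 1.2 = 33.0 − 12.96 = 20.04 cmH2O.

20.0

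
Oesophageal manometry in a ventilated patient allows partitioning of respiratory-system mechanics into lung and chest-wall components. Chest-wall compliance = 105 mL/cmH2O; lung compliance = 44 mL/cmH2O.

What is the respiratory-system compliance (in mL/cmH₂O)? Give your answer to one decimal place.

Lung and chest wall are elastances in series: 1/Crs = 1/CL + 1/Ccw.
1/Crs = 1/44 + 1/105 = 0.03225.
Crs = 31.008 mL/cmH2O.

31.0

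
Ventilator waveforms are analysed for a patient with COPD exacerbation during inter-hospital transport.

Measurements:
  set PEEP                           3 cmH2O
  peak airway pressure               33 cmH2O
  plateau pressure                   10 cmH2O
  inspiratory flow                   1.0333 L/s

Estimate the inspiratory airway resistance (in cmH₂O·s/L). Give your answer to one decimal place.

22.3

Raw = (PIP − Pplat) / flow = (33 − 10) / 1.0333 = 23.0 / 1.0333 = 22.259 cmH2O·s/L.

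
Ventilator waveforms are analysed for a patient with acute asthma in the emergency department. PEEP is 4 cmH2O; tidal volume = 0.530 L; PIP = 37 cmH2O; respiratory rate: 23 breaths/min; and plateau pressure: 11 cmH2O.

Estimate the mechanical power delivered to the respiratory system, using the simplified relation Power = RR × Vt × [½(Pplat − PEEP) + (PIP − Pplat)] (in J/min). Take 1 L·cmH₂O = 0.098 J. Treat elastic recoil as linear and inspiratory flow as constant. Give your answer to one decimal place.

35.2

Per-breath work = Vt × [½(Pplat−PEEP) + (PIP−Pplat)] = 0.530 × [0.5×7.0 + 26.0] = 0.530 × 29.5 = 15.635 L·cmH2O.
Power = 23 × 15.635 = 359.61 L·cmH2O/min.
× 0.098 J/(L·cmH2O) → 35.242 J/min.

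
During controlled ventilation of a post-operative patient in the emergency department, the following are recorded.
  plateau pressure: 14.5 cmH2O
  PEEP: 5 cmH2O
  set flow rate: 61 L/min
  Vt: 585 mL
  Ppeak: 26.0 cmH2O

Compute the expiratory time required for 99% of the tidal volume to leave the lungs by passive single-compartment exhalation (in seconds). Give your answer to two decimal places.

Flow: 61 L/min ÷ 60 = 1.0167 L/s.
R = (PIP − Pplat)/V̇ = (26.0 − 14.5) / 1.0167 = 11.5/1.0167 = 11.311 cmH2O·s/L.
C = Vt/(Pplat − PEEP) = 585.0 / (14.5 − 5) = 585.0/9.5 = 61.579 mL/cmH2O.
τ = R × C = 11.311 × 0.06158 L/cmH2O = 0.6965 s.
t = −τ·ln(1 − 0.99) = −0.6965·ln(0.01) = 3.208 s.

3.21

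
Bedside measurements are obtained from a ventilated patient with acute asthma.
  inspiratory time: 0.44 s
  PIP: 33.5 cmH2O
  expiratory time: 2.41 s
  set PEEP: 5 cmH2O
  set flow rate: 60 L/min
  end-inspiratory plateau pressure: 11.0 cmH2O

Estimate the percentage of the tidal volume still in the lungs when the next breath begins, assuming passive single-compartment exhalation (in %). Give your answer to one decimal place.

Flow: 60 L/min ÷ 60 = 1 L/s.
Vt = flow × Ti = 1 L/s × 0.44 s × 1000 mL/L = 440.0 mL.
R = (PIP − Pplat)/V̇ = (33.5 − 11.0) / 1 = 22.5/1 = 22.5 cmH2O·s/L.
C = Vt/(Pplat − PEEP) = 440.0 / (11.0 − 5) = 440.0/6.0 = 73.333 mL/cmH2O.
τ = R × C = 22.5 × 0.07333 L/cmH2O = 1.65 s.
Fraction remaining at end-expiration = e^(−Te/τ) = e^(−2.41/1.65) = 0.2321 → 23.21%.

23.2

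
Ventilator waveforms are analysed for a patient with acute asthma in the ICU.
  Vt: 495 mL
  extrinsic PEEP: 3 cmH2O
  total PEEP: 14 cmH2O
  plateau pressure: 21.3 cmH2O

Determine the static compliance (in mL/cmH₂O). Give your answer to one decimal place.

67.8

End-expiratory occlusion gives total PEEP = 14 cmH2O (intrinsic PEEP = 14 − 3 = 11). Use total PEEP for the elastic gradient.
Cstat = Vt / (Pplat − PEEPtotal) = 495 / (21.3 − 14) = 495 / 7.3 = 67.808 mL/cmH2O.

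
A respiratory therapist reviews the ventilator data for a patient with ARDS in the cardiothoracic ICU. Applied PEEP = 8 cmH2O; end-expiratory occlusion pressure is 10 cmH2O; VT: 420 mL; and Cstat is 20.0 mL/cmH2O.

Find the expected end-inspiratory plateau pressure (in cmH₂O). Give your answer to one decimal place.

31.0

End-expiratory occlusion gives total PEEP = 10 cmH2O (intrinsic PEEP = 10 − 8 = 2). Use total PEEP for the elastic gradient.
Pplat = PEEPtotal + Vt / Cstat = 10 + 420 / 20.0 = 10 + 21.0 = 31.0 cmH2O.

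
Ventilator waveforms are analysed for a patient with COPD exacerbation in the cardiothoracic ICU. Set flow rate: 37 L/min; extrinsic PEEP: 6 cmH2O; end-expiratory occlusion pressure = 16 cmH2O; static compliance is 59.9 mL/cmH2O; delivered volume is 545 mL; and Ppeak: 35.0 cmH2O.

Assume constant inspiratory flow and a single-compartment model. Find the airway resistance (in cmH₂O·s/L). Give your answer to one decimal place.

16.1

Flow: 37 L/min ÷ 60 = 0.6167 L/s.
Total PEEP = 16 cmH2O (set 6 + intrinsic 10); this is the baseline alveolar pressure.
Equation of motion (constant flow): PIP = Vt/C + R·V̇ + PEEP.
R·V̇ = PIP − Vt/C − PEEP = 35.0 − 545/59.9 − 16 = 35.0 − 9.098 − 16 = 9.902 cmH2O.
R = 9.902 / 0.6167 = 16.056 cmH2O·s/L.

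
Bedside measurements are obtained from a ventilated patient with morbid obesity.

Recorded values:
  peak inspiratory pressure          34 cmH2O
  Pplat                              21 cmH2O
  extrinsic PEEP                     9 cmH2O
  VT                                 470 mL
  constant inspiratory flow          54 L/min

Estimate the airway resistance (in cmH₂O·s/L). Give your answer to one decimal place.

Flow: 54 L/min ÷ 60 = 0.9 L/s.
Raw = (PIP − Pplat) / flow = (34 − 21) / 0.9 = 13.0 / 0.9 = 14.444 cmH2O·s/L.

14.4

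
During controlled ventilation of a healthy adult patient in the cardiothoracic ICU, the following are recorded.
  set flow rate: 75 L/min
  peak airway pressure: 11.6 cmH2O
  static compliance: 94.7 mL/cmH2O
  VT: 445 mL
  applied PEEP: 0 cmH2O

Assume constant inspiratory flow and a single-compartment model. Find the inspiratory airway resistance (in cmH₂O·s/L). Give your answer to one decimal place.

5.5

Flow: 75 L/min ÷ 60 = 1.25 L/s.
Equation of motion (constant flow): PIP = Vt/C + R·V̇ + PEEP.
R·V̇ = PIP − Vt/C − PEEP = 11.6 − 445/94.7 − 0 = 11.6 − 4.699 − 0 = 6.901 cmH2O.
R = 6.901 / 1.25 = 5.521 cmH2O·s/L.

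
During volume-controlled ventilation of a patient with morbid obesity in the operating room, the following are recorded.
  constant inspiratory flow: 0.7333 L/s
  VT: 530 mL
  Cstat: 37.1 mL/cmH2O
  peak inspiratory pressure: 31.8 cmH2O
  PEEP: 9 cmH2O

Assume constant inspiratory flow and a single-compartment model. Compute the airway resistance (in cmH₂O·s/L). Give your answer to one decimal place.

11.6

Equation of motion (constant flow): PIP = Vt/C + R·V̇ + PEEP.
R·V̇ = PIP − Vt/C − PEEP = 31.8 − 530/37.1 − 9 = 31.8 − 14.286 − 9 = 8.514 cmH2O.
R = 8.514 / 0.7333 = 11.611 cmH2O·s/L.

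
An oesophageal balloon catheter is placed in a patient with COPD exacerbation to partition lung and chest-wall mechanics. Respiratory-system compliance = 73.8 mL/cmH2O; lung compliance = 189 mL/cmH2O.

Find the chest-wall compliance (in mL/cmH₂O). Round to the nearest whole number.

121

1/Ccw = 1/Crs − 1/CL.
1/Ccw = 1/73.8 − 1/189 = 0.008259.
Ccw = 121.08 mL/cmH2O.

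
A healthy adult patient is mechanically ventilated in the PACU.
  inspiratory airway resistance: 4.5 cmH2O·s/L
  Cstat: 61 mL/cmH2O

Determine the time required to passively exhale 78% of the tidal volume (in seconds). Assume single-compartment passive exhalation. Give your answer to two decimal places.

0.42

τ = R × C = 4.5 × 61 mL/cmH2O = 4.5 × 0.061 L/cmH2O = 0.2745 s.
Exhaled fraction f = 1 − e^(−t/τ) → t = −τ·ln(1 − f) = −0.2745·ln(0.22) = 0.4156 s.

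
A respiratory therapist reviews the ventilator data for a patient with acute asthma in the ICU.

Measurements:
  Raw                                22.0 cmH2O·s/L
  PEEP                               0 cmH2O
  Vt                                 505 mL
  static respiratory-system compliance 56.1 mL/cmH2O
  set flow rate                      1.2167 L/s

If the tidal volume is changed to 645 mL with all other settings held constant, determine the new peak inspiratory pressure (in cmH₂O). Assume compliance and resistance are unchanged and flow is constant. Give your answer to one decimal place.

38.3

PIP = Vt/C + R·V̇ + PEEP (constant-flow equation of motion).
Only the elastic term changes: ΔPIP = ΔVt / C = (645 − 505) / 56.1 = 2.496 cmH2O.
Original PIP = 505/56.1 + 22.0×1.2167 + 0 = 35.769 cmH2O; new PIP = 35.769 + (2.496) = 38.265 cmH2O.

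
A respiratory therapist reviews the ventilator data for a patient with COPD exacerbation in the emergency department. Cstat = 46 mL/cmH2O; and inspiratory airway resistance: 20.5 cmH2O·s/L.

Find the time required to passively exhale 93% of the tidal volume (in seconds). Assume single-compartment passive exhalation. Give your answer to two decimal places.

τ = R × C = 20.5 × 46 mL/cmH2O = 20.5 × 0.046 L/cmH2O = 0.943 s.
Exhaled fraction f = 1 − e^(−t/τ) → t = −τ·ln(1 − f) = −0.943·ln(0.07) = 2.508 s.

2.51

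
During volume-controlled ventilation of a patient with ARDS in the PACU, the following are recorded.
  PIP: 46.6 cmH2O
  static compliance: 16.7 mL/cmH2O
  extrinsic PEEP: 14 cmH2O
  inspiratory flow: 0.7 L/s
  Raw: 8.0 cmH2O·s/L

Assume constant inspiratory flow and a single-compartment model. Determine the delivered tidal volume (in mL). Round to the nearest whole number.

Equation of motion (constant flow): PIP = Vt/C + R·V̇ + PEEP.
Vt/C = PIP − R·V̇ − PEEP = 46.6 − 5.6 − 14 = 27.0 cmH2O.
Vt = C × 27.0 = 16.7 × 27.0 = 450.9 mL.

451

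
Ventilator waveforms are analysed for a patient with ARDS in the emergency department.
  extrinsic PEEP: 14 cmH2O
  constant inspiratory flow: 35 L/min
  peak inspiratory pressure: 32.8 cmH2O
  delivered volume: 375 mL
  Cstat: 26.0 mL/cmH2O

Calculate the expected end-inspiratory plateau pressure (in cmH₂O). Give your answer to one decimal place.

Pplat = PEEP + Vt / Cstat = 14 + 375 / 26.0 = 14 + 14.423 = 28.423 cmH2O.

28.4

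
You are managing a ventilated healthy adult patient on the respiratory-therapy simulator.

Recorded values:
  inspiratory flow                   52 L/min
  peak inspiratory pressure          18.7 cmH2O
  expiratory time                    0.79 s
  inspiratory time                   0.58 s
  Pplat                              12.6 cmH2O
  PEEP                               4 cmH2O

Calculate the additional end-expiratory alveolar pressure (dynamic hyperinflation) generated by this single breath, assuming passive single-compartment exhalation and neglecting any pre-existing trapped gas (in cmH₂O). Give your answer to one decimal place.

1.3

Flow: 52 L/min ÷ 60 = 0.8667 L/s.
Vt = flow × Ti = 0.8667 L/s × 0.58 s × 1000 mL/L = 502.69 mL.
R = (PIP − Pplat)/V̇ = (18.7 − 12.6) / 0.8667 = 6.1/0.8667 = 7.038 cmH2O·s/L.
C = Vt/(Pplat − PEEP) = 502.69 / (12.6 − 4) = 502.69/8.6 = 58.452 mL/cmH2O.
τ = R × C = 7.038 × 0.05845 L/cmH2O = 0.4114 s.
Fraction remaining = e^(−Te/τ) = e^(−0.79/0.4114) = 0.1466; trapped volume = 502.69 × 0.1466 = 73.694 mL.
Additional alveolar pressure from trapping ≈ V_trapped / C = 73.694 / 58.452 = 1.261 cmH2O.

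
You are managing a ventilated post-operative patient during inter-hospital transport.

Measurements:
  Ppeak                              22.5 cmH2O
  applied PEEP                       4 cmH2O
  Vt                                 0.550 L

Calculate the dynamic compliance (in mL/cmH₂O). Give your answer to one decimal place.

29.7

Dynamic compliance = Vt / (PIP − PEEP) = 550 / (22.5 − 4) = 550 / 18.5 = 29.73 mL/cmH2O.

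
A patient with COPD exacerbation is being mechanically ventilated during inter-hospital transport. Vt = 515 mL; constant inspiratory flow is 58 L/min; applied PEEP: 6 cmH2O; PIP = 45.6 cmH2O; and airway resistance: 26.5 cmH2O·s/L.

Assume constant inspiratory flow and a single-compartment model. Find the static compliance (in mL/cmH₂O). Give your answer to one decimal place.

Flow: 58 L/min ÷ 60 = 0.9667 L/s.
Equation of motion (constant flow): PIP = Vt/C + R·V̇ + PEEP.
Vt/C = PIP − R·V̇ − PEEP = 45.6 − 26.5×0.9667 − 6 = 45.6 − 25.618 − 6 = 13.982 cmH2O.
C = Vt / 13.982 = 515 / 13.982 = 36.833 mL/cmH2O.

36.8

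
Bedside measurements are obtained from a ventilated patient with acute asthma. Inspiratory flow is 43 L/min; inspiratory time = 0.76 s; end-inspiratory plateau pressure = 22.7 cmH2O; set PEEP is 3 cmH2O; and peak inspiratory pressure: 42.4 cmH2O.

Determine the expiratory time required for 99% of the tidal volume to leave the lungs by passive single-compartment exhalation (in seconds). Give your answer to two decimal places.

Flow: 43 L/min ÷ 60 = 0.7167 L/s.
Vt = flow × Ti = 0.7167 L/s × 0.76 s × 1000 mL/L = 544.69 mL.
R = (PIP − Pplat)/V̇ = (42.4 − 22.7) / 0.7167 = 19.7/0.7167 = 27.487 cmH2O·s/L.
C = Vt/(Pplat − PEEP) = 544.69 / (22.7 − 3) = 544.69/19.7 = 27.649 mL/cmH2O.
τ = R × C = 27.487 × 0.02765 L/cmH2O = 0.76 s.
t = −τ·ln(1 − 0.99) = −0.76·ln(0.01) = 3.5 s.

3.50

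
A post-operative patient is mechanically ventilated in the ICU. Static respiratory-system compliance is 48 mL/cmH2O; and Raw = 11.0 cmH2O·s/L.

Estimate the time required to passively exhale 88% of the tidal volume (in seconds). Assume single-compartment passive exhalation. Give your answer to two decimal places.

τ = R × C = 11.0 × 48 mL/cmH2O = 11.0 × 0.048 L/cmH2O = 0.528 s.
Exhaled fraction f = 1 − e^(−t/τ) → t = −τ·ln(1 − f) = −0.528·ln(0.12) = 1.119 s.

1.12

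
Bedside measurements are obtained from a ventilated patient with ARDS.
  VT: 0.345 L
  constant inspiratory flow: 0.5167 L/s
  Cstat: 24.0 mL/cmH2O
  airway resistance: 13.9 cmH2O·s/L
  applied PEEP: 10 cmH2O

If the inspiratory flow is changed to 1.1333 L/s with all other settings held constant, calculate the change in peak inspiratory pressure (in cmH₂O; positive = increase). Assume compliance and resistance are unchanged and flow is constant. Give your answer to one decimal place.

PIP = Vt/C + R·V̇ + PEEP (constant-flow equation of motion).
Only the resistive term changes: ΔPIP = R × ΔV̇ = 13.9 × (1.1333 − 0.5167) = 13.9 × 0.6166 = 8.571 cmH2O.

8.6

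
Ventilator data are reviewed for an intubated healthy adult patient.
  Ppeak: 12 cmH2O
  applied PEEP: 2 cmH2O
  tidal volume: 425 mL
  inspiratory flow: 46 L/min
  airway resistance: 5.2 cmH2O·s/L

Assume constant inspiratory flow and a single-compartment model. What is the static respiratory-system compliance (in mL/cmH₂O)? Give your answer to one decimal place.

70.7

Flow: 46 L/min ÷ 60 = 0.7667 L/s.
Equation of motion (constant flow): PIP = Vt/C + R·V̇ + PEEP.
Vt/C = PIP − R·V̇ − PEEP = 12 − 5.2×0.7667 − 2 = 12 − 3.987 − 2 = 6.013 cmH2O.
C = Vt / 6.013 = 425 / 6.013 = 70.68 mL/cmH2O.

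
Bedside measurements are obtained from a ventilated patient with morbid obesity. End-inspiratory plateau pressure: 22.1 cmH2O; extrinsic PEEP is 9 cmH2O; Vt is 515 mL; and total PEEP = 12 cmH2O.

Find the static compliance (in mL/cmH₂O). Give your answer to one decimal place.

51.0

End-expiratory occlusion gives total PEEP = 12 cmH2O (intrinsic PEEP = 12 − 9 = 3). Use total PEEP for the elastic gradient.
Cstat = Vt / (Pplat − PEEPtotal) = 515 / (22.1 − 12) = 515 / 10.1 = 50.99 mL/cmH2O.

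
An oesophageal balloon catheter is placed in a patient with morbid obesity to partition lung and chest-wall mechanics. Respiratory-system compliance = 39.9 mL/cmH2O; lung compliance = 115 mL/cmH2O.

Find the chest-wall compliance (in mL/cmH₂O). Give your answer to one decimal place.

1/Ccw = 1/Crs − 1/CL.
1/Ccw = 1/39.9 − 1/115 = 0.01637.
Ccw = 61.087 mL/cmH2O.

61.1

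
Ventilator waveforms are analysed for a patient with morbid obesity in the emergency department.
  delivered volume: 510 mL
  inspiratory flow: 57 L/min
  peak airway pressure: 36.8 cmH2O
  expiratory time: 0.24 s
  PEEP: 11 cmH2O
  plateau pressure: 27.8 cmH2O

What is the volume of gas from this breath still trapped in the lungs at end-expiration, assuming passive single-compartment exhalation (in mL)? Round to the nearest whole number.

221

Flow: 57 L/min ÷ 60 = 0.95 L/s.
R = (PIP − Pplat)/V̇ = (36.8 − 27.8) / 0.95 = 9.0/0.95 = 9.474 cmH2O·s/L.
C = Vt/(Pplat − PEEP) = 510.0 / (27.8 − 11) = 510.0/16.8 = 30.357 mL/cmH2O.
τ = R × C = 9.474 × 0.03036 L/cmH2O = 0.2876 s.
Fraction remaining = e^(−Te/τ) = e^(−0.24/0.2876) = 0.4341.
Trapped volume = 510.0 × 0.4341 = 221.39 mL.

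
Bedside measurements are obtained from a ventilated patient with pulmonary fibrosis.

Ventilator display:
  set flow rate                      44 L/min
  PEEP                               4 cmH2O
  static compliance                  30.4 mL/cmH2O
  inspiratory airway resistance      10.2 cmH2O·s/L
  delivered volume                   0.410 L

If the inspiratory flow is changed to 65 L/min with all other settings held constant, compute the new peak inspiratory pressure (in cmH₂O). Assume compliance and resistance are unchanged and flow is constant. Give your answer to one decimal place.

28.5

Flow: 44 L/min ÷ 60 = 0.7333 L/s.
New flow: 65 L/min ÷ 60 = 1.0833 L/s.
PIP = Vt/C + R·V̇ + PEEP (constant-flow equation of motion).
Only the resistive term changes: ΔPIP = R × ΔV̇ = 10.2 × (1.0833 − 0.7333) = 10.2 × 0.35 = 3.57 cmH2O.
Original PIP = 410/30.4 + 10.2×0.7333 + 4 = 24.967 cmH2O; new PIP = 24.967 + (3.57) = 28.537 cmH2O.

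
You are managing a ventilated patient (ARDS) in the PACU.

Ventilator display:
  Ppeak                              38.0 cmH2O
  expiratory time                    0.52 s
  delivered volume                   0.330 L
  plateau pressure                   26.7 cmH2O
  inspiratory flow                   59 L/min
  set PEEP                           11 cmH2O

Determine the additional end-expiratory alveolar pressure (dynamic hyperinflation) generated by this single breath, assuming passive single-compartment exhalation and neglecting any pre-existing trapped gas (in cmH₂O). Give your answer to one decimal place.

1.8

Flow: 59 L/min ÷ 60 = 0.9833 L/s.
R = (PIP − Pplat)/V̇ = (38.0 − 26.7) / 0.9833 = 11.3/0.9833 = 11.492 cmH2O·s/L.
C = Vt/(Pplat − PEEP) = 330.0 / (26.7 − 11) = 330.0/15.7 = 21.019 mL/cmH2O.
τ = R × C = 11.492 × 0.02102 L/cmH2O = 0.2416 s.
Fraction remaining = e^(−Te/τ) = e^(−0.52/0.2416) = 0.1162; trapped volume = 330.0 × 0.1162 = 38.346 mL.
Additional alveolar pressure from trapping ≈ V_trapped / C = 38.346 / 21.019 = 1.824 cmH2O.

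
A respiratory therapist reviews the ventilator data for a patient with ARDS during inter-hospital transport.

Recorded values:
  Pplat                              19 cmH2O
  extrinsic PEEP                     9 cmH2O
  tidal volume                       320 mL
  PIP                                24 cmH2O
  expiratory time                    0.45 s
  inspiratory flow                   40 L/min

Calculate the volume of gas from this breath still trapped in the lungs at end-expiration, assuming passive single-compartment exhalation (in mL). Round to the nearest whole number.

49

Flow: 40 L/min ÷ 60 = 0.6667 L/s.
R = (PIP − Pplat)/V̇ = (24 − 19) / 0.6667 = 5.0/0.6667 = 7.5 cmH2O·s/L.
C = Vt/(Pplat − PEEP) = 320.0 / (19 − 9) = 320.0/10.0 = 32.0 mL/cmH2O.
τ = R × C = 7.5 × 0.032 L/cmH2O = 0.24 s.
Fraction remaining = e^(−Te/τ) = e^(−0.45/0.24) = 0.1534.
Trapped volume = 320.0 × 0.1534 = 49.088 mL.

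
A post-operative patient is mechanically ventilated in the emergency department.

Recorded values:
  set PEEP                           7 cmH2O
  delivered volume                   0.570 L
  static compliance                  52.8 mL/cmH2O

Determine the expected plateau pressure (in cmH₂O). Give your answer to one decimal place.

Pplat = PEEP + Vt / Cstat = 7 + 570 / 52.8 = 7 + 10.795 = 17.795 cmH2O.

17.8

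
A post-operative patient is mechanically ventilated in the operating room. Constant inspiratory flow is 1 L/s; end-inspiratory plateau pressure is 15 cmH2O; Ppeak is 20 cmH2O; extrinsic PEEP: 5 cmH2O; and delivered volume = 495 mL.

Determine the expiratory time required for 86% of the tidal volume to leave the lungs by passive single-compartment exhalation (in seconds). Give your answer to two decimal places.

0.49

R = (PIP − Pplat)/V̇ = (20 − 15) / 1 = 5.0/1 = 5.0 cmH2O·s/L.
C = Vt/(Pplat − PEEP) = 495.0 / (15 − 5) = 495.0/10.0 = 49.5 mL/cmH2O.
τ = R × C = 5.0 × 0.0495 L/cmH2O = 0.2475 s.
t = −τ·ln(1 − 0.86) = −0.2475·ln(0.14) = 0.4866 s.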